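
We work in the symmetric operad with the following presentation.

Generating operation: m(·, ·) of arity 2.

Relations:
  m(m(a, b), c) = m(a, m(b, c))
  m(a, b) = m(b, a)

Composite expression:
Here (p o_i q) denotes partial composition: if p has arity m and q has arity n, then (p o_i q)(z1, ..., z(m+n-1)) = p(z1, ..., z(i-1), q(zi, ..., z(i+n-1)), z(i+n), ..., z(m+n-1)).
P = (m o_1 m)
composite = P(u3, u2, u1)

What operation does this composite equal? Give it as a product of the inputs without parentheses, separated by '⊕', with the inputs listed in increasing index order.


Any arrangement under m is one operation, so sort the u-inputs.
m(u3, u2) collapses to u3 ⊕ u2
m(m(u3, u2), u1) collapses to u3 ⊕ u2 ⊕ u1
the factors in increasing index order: u1 ⊕ u2 ⊕ u3

u1 ⊕ u2 ⊕ u3


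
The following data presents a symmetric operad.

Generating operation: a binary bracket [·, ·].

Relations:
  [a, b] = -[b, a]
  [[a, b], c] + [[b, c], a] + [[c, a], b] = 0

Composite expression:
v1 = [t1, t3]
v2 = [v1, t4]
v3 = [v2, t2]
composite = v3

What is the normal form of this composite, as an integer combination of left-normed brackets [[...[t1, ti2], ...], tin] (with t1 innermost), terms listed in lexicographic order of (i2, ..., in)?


A multilinear Lie element is pinned by t1-initial words (t1 innermost).
Composite bracket: [[[t1, t3], t4], t2]
The bracket unfolds into 8 signed words via [a, b] = ab - ba (2^3 = 8).
Only words starting with t1 matter:
  t1t3t4t2 appears with sign +1, giving the term +[[[t1, t3], t4], t2]

[[[t1, t3], t4], t2]


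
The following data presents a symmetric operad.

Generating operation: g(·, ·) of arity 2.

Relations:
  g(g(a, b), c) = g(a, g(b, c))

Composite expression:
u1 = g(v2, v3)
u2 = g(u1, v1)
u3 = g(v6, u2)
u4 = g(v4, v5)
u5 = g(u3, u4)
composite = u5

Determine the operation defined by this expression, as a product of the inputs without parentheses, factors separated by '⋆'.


v6 ⋆ v2 ⋆ v3 ⋆ v1 ⋆ v4 ⋆ v5

All parenthesizations of g agree; list the v-inputs left to right.
g(v2, v3) reduces to v2 ⋆ v3
g(g(v2, v3), v1) reduces to v2 ⋆ v3 ⋆ v1
g(v6, g(g(v2, v3), v1)) reduces to v6 ⋆ v2 ⋆ v3 ⋆ v1
g(v4, v5) reduces to v4 ⋆ v5
g(g(v6, g(g(v2, v3), v1)), g(v4, v5)) reduces to v6 ⋆ v2 ⋆ v3 ⋆ v1 ⋆ v4 ⋆ v5


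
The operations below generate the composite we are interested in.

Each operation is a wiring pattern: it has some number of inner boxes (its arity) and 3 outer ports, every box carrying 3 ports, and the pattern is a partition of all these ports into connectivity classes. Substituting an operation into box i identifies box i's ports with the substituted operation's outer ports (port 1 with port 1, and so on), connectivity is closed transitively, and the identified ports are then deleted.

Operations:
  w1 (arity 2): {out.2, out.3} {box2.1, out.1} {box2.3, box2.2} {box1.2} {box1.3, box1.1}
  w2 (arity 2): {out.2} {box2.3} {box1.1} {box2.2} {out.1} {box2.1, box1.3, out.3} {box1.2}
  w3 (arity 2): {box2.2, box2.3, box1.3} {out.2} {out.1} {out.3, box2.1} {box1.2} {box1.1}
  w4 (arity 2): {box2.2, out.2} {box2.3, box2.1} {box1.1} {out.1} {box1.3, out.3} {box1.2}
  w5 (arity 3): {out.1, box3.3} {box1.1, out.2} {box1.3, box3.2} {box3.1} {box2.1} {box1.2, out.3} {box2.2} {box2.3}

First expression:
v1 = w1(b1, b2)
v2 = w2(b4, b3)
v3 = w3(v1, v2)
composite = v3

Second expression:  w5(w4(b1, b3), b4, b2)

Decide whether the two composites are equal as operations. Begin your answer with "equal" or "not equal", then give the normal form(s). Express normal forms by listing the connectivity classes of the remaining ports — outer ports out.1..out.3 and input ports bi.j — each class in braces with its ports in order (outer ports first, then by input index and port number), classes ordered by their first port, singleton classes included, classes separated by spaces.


not equal; the first gives {out.1} {out.2} {out.3} {b1.1, b1.3} {b1.2} {b2.1} {b2.2, b2.3} {b3.1, b4.3} {b3.2} {b3.3} {b4.1} {b4.2} and the second {out.1, b2.3} {out.2} {out.3, b3.2} {b1.1} {b1.2} {b1.3, b2.2} {b2.1} {b3.1, b3.3} {b4.1} {b4.2} {b4.3}

In normal form, the first expression is {out.1} {out.2} {out.3} {b1.1, b1.3} {b1.2} {b2.1} {b2.2, b2.3} {b3.1, b4.3} {b3.2} {b3.3} {b4.1} {b4.2}
In normal form, the second expression is {out.1, b2.3} {out.2} {out.3, b3.2} {b1.1} {b1.2} {b1.3, b2.2} {b2.1} {b3.1, b3.3} {b4.1} {b4.2} {b4.3}
Distinct normal forms: not equal.


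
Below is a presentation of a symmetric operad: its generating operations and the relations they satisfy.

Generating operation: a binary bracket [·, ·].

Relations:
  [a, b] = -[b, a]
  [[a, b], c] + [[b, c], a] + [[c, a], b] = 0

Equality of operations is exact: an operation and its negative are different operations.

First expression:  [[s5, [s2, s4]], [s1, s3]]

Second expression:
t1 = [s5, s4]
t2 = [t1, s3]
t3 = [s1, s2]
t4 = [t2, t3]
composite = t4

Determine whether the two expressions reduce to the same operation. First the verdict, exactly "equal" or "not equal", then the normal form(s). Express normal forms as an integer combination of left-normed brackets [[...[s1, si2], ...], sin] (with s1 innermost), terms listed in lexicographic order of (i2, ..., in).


The first composite normalizes to [[[[s1, s3], s2], s4], s5] - [[[[s1, s3], s4], s2], s5] - [[[[s1, s3], s5], s2], s4] + [[[[s1, s3], s5], s4], s2]
The second composite normalizes to -[[[[s1, s2], s3], s4], s5] + [[[[s1, s2], s3], s5], s4] + [[[[s1, s2], s4], s5], s3] - [[[[s1, s2], s5], s4], s3]
Different reductions; not equal.

not equal — first [[[[s1, s3], s2], s4], s5] - [[[[s1, s3], s4], s2], s5] - [[[[s1, s3], s5], s2], s4] + [[[[s1, s3], s5], s4], s2], second -[[[[s1, s2], s3], s4], s5] + [[[[s1, s2], s3], s5], s4] + [[[[s1, s2], s4], s5], s3] - [[[[s1, s2], s5], s4], s3]


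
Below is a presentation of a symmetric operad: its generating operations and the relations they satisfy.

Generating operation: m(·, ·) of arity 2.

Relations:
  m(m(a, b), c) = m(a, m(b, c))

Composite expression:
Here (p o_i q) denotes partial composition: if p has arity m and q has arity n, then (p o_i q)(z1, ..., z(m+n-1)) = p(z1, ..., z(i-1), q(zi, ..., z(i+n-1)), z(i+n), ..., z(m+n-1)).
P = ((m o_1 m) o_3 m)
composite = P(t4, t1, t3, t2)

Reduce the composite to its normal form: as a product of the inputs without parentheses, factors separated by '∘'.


t4 ∘ t1 ∘ t3 ∘ t2

Under associativity of m, the answer is the t's in reading order.
m(t4, t1) unparenthesizes to t4 ∘ t1
m(t3, t2) unparenthesizes to t3 ∘ t2
m(m(t4, t1), m(t3, t2)) unparenthesizes to t4 ∘ t1 ∘ t3 ∘ t2


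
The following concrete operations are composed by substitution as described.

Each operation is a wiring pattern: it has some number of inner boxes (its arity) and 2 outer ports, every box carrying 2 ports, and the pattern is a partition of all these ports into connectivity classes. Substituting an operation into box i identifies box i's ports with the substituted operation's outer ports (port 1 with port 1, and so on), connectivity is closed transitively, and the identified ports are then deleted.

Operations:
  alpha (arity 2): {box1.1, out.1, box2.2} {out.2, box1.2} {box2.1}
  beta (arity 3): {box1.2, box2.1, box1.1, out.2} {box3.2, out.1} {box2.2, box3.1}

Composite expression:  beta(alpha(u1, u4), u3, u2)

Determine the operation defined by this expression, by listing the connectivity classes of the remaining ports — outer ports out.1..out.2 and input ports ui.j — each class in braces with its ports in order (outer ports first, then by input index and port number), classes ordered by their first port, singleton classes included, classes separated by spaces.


{out.1, u2.2} {out.2, u1.1, u1.2, u3.1, u4.2} {u2.1, u3.2} {u4.1}

Connectivity passes through glued beta-boundaries; trace each wire chain.
stage alpha: inputs (u1, u4), connectivity {out.1, u1.1, u4.2} {out.2, u1.2} {u4.1}, out.j its boundary
stage beta: inputs (u1, u4, u3, u2), connectivity {out.1, u2.2} {out.2, u1.1, u1.2, u3.1, u4.2} {u2.1, u3.2} {u4.1}, out.j its boundary


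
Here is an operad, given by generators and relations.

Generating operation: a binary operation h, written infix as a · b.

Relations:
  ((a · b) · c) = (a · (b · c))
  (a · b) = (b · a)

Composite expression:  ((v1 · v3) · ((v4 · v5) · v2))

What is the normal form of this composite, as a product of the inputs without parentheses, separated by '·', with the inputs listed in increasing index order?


With h associative and commutative, the v-input set is all that matters.
(v1 · v3) collapses to v1 · v3
(v4 · v5) collapses to v4 · v5
((v4 · v5) · v2) collapses to v4 · v5 · v2
((v1 · v3) · ((v4 · v5) · v2)) collapses to v1 · v3 · v4 · v5 · v2
rearranged into index order: v1 · v2 · v3 · v4 · v5

v1 · v2 · v3 · v4 · v5


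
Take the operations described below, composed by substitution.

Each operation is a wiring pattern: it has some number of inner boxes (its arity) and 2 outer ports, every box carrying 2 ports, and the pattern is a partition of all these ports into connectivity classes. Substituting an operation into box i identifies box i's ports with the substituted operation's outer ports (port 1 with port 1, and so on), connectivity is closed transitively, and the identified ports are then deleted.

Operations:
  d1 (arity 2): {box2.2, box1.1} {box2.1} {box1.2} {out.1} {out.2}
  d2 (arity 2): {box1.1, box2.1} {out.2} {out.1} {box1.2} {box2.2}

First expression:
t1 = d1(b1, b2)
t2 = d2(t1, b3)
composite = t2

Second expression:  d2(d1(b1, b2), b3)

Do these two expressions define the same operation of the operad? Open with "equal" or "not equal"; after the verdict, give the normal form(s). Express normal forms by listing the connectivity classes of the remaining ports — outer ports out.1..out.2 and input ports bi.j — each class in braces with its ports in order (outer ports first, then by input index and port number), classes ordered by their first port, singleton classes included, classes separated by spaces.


equal; the common form is {out.1} {out.2} {b1.1, b2.2} {b1.2} {b2.1} {b3.1} {b3.2}

The first expression reduces to {out.1} {out.2} {b1.1, b2.2} {b1.2} {b2.1} {b3.1} {b3.2}
The second expression reduces to {out.1} {out.2} {b1.1, b2.2} {b1.2} {b2.1} {b3.1} {b3.2}
Same normal form: equal.


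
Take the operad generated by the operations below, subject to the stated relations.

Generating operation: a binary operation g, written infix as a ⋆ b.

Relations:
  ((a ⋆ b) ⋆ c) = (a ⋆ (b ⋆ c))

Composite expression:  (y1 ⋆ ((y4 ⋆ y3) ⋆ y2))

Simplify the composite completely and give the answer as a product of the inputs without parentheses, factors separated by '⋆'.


y1 ⋆ y4 ⋆ y3 ⋆ y2

Every regrouping of g is equal, so read the y-inputs in written order.
(y4 ⋆ y3) spells out as y4 ⋆ y3
((y4 ⋆ y3) ⋆ y2) spells out as y4 ⋆ y3 ⋆ y2
(y1 ⋆ ((y4 ⋆ y3) ⋆ y2)) spells out as y1 ⋆ y4 ⋆ y3 ⋆ y2


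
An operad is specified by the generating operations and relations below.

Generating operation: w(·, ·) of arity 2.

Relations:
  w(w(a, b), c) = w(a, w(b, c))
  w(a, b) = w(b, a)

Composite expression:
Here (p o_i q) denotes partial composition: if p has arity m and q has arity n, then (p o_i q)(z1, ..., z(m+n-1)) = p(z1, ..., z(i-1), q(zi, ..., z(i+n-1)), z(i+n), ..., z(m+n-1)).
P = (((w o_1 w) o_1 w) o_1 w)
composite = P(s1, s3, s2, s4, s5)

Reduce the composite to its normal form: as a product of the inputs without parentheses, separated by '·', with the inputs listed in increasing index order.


s1 · s2 · s3 · s4 · s5

With w associative and commutative, the s-input set is all that matters.
w(s1, s3) linearizes to s1 · s3
w(w(s1, s3), s2) linearizes to s1 · s3 · s2
w(w(w(s1, s3), s2), s4) linearizes to s1 · s3 · s2 · s4
w(w(w(w(s1, s3), s2), s4), s5) linearizes to s1 · s3 · s2 · s4 · s5
commutativity sorts the factors: s1 · s2 · s3 · s4 · s5


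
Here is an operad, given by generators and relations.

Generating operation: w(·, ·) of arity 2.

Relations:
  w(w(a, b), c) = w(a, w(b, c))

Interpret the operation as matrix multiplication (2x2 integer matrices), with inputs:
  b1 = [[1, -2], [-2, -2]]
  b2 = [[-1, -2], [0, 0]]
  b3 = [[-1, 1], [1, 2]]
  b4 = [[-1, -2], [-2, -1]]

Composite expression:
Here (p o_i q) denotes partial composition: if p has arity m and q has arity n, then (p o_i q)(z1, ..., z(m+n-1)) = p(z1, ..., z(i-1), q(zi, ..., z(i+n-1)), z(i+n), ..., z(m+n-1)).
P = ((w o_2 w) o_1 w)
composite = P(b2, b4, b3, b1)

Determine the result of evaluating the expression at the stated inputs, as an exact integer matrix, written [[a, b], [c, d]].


[[-27, -24], [0, 0]]

w(b2, b4) = [[5, 4], [0, 0]]
w(b3, b1) = [[-3, 0], [-3, -6]]
w(w(b2, b4), w(b3, b1)) = [[-27, -24], [0, 0]]


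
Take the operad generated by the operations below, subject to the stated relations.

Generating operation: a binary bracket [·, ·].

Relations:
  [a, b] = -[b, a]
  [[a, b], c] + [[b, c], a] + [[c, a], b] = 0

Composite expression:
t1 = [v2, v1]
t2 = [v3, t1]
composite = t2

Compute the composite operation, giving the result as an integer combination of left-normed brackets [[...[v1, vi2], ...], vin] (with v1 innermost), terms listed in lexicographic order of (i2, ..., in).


In the tensor algebra, words opening v1 carry the v1-anchored form.
Composite bracket: [v3, [v2, v1]]
Each bracket splits as ab - ba, giving 4 signed words (2^2 = 4).
Words beginning with v1 determine it all:
  word v1v2v3 has sign +1, contributing +[[v1, v2], v3]

[[v1, v2], v3]


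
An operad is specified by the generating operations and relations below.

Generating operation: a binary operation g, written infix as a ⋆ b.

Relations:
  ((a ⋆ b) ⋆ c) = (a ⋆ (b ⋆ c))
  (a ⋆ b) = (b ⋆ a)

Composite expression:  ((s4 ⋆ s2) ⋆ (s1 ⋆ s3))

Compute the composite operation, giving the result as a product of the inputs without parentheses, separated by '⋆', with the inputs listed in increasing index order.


s1 ⋆ s2 ⋆ s3 ⋆ s4


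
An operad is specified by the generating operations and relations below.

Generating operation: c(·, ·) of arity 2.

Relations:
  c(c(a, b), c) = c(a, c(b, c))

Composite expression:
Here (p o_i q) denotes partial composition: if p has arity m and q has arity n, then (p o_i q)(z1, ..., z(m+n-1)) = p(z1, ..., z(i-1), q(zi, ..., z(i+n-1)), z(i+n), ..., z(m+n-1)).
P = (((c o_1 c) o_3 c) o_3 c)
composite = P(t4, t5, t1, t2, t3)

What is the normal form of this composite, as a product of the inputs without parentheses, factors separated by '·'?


t4 · t5 · t1 · t2 · t3

Key point: c is associative — brackets drop, the t-order remains.
c(t4, t5) unparenthesizes to t4 · t5
c(t1, t2) unparenthesizes to t1 · t2
c(c(t1, t2), t3) unparenthesizes to t1 · t2 · t3
c(c(t4, t5), c(c(t1, t2), t3)) unparenthesizes to t4 · t5 · t1 · t2 · t3


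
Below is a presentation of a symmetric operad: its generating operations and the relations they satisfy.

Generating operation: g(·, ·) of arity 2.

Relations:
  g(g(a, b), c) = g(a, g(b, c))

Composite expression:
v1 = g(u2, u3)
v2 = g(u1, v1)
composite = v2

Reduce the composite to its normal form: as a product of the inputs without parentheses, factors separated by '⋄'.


u1 ⋄ u2 ⋄ u3


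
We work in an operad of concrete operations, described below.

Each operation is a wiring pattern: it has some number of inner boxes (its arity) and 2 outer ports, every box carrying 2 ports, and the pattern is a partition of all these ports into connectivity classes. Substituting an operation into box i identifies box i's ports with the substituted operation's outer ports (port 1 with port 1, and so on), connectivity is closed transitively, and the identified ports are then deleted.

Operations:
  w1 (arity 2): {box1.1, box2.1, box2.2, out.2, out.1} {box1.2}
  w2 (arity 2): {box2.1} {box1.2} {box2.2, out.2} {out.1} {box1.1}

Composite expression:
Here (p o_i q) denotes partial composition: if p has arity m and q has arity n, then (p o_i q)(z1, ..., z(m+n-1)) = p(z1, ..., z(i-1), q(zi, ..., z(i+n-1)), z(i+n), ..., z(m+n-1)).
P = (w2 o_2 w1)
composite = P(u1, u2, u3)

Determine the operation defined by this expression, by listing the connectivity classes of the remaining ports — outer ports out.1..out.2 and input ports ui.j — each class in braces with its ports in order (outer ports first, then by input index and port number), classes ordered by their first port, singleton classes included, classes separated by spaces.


{out.1} {out.2, u2.1, u3.1, u3.2} {u1.1} {u1.2} {u2.2}

Reachability decides: close wires over w2-identified ports.
through w1, on inputs (u2, u3): {out.1, out.2, u2.1, u3.1, u3.2} {u2.2} (out.j = stage outer ports)
through w2, on inputs (u1, u2, u3): {out.1} {out.2, u2.1, u3.1, u3.2} {u1.1} {u1.2} {u2.2} (out.j = stage outer ports)


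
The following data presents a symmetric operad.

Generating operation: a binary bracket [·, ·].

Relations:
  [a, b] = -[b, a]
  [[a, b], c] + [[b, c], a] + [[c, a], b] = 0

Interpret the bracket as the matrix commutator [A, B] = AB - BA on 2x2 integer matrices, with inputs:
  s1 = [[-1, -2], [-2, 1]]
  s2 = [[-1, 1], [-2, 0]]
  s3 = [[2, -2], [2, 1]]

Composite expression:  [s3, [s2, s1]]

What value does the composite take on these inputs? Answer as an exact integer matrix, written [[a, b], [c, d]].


[s2, s1] = [[-6, 4], [2, 6]]
[s3, [s2, s1]] = [[-12, -20], [-26, 12]]

[[-12, -20], [-26, 12]]


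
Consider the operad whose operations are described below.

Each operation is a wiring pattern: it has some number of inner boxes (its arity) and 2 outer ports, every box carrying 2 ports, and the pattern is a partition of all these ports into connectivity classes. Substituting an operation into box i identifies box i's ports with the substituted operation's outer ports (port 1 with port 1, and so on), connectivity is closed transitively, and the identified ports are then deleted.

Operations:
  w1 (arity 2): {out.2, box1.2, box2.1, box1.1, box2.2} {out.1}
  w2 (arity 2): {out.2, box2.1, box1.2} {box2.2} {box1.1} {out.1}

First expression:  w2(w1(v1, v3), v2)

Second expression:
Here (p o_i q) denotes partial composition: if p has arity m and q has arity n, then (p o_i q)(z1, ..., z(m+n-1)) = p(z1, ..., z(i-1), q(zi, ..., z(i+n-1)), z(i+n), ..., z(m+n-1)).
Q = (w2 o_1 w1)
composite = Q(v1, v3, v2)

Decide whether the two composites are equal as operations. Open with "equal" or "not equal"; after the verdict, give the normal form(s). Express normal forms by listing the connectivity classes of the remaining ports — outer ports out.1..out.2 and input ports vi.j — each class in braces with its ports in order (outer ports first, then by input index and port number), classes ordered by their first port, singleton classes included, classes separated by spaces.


The first composite normalizes to {out.1} {out.2, v1.1, v1.2, v2.1, v3.1, v3.2} {v2.2}
The second composite normalizes to {out.1} {out.2, v1.1, v1.2, v2.1, v3.1, v3.2} {v2.2}
Same normal form: equal.

equal — both sides give {out.1} {out.2, v1.1, v1.2, v2.1, v3.1, v3.2} {v2.2}


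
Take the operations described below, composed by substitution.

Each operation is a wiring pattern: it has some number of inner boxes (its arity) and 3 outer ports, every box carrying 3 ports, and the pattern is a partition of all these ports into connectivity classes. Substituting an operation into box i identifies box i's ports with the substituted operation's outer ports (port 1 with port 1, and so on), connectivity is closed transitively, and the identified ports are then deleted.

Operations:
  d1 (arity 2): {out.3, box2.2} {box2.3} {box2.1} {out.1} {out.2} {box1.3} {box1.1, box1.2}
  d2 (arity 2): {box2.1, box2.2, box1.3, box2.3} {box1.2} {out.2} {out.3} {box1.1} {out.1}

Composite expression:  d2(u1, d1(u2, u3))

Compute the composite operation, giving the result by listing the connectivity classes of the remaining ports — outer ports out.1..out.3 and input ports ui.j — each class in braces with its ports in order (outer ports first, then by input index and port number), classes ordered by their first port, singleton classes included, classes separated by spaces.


{out.1} {out.2} {out.3} {u1.1} {u1.2} {u1.3, u3.2} {u2.1, u2.2} {u2.3} {u3.1} {u3.3}

Substituting into d2 glues patterns; closure does the rest.
through d1, on inputs (u2, u3): {out.1} {out.2} {out.3, u3.2} {u2.1, u2.2} {u2.3} {u3.1} {u3.3} (out.j = stage outer ports)
through d2, on inputs (u1, u2, u3): {out.1} {out.2} {out.3} {u1.1} {u1.2} {u1.3, u3.2} {u2.1, u2.2} {u2.3} {u3.1} {u3.3} (out.j = stage outer ports)


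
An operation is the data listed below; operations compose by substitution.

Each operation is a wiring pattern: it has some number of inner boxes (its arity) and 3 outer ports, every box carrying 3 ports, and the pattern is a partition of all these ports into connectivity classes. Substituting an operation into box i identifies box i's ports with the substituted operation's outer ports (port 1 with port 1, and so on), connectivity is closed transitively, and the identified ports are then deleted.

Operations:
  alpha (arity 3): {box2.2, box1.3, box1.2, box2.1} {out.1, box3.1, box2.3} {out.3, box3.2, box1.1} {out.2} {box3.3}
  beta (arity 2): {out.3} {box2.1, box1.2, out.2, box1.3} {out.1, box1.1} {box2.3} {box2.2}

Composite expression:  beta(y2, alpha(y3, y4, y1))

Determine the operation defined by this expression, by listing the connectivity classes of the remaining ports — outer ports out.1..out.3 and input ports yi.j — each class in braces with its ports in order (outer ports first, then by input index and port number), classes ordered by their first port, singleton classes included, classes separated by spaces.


{out.1, y2.1} {out.2, y1.1, y2.2, y2.3, y4.3} {out.3} {y1.2, y3.1} {y1.3} {y3.2, y3.3, y4.1, y4.2}

After gluing at beta, chains via deleted ports link the y-ports.
alpha over (y3, y4, y1) gives {out.1, y1.1, y4.3} {out.2} {out.3, y1.2, y3.1} {y1.3} {y3.2, y3.3, y4.1, y4.2}, out.j being that stage's outer ports
beta over (y2, y3, y4, y1) gives {out.1, y2.1} {out.2, y1.1, y2.2, y2.3, y4.3} {out.3} {y1.2, y3.1} {y1.3} {y3.2, y3.3, y4.1, y4.2}, out.j being that stage's outer ports


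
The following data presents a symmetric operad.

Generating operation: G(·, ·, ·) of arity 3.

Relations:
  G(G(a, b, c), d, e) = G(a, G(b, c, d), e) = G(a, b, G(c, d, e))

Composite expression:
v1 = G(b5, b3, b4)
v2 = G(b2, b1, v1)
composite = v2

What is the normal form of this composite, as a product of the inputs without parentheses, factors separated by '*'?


b2 * b1 * b5 * b3 * b4


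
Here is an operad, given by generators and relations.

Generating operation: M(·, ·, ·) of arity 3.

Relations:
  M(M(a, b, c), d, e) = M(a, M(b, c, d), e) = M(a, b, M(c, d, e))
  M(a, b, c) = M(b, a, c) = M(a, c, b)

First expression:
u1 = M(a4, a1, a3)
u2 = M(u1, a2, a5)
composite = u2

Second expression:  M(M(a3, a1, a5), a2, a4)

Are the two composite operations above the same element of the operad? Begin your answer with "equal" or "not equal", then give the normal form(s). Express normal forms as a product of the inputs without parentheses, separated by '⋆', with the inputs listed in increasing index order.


equal; the common form is a1 ⋆ a2 ⋆ a3 ⋆ a4 ⋆ a5

The first composite normalizes to a1 ⋆ a2 ⋆ a3 ⋆ a4 ⋆ a5
The second composite normalizes to a1 ⋆ a2 ⋆ a3 ⋆ a4 ⋆ a5
One common form — equal.


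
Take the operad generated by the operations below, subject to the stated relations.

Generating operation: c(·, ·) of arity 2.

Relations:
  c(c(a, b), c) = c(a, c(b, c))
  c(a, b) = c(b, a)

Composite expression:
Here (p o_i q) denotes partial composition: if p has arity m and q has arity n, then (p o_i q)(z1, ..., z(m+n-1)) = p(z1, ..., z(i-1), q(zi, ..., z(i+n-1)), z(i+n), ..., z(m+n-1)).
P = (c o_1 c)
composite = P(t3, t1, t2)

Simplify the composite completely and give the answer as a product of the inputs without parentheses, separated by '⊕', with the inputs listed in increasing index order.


t1 ⊕ t2 ⊕ t3

Both nesting and order wash out for c; what remains is which t's occur.
c(t3, t1) collapses to t3 ⊕ t1
c(c(t3, t1), t2) collapses to t3 ⊕ t1 ⊕ t2
the factors in increasing index order: t1 ⊕ t2 ⊕ t3


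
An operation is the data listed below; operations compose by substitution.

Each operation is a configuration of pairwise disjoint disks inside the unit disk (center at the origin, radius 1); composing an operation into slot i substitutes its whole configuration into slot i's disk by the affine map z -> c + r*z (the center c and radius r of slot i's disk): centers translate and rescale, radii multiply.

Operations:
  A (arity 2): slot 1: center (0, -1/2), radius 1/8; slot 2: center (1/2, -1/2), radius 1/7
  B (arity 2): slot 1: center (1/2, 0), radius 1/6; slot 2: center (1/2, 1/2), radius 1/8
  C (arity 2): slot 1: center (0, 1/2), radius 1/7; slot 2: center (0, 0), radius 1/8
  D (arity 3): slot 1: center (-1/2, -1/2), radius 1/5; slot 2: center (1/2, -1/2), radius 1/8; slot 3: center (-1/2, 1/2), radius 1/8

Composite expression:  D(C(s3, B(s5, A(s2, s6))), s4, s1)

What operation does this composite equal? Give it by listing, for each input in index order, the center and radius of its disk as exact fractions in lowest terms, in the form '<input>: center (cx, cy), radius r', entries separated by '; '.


s1: center (-1/2, 1/2), radius 1/8; s2: center (-39/80, -313/640), radius 1/2560; s3: center (-1/2, -2/5), radius 1/35; s4: center (1/2, -1/2), radius 1/8; s5: center (-39/80, -1/2), radius 1/240; s6: center (-311/640, -313/640), radius 1/2240

Below D, radii multiply path by path; the s-disk centers shift.
tracing s3 down its 2-map path: center (-1/2, -2/5), radius 1/35
tracing s5 down its 3-map path: center (-39/80, -1/2), radius 1/240
tracing s2 down its 4-map path: center (-39/80, -313/640), radius 1/2560
tracing s6 down its 4-map path: center (-311/640, -313/640), radius 1/2240
tracing s4 down its 1-map path: center (1/2, -1/2), radius 1/8
tracing s1 down its 1-map path: center (-1/2, 1/2), radius 1/8


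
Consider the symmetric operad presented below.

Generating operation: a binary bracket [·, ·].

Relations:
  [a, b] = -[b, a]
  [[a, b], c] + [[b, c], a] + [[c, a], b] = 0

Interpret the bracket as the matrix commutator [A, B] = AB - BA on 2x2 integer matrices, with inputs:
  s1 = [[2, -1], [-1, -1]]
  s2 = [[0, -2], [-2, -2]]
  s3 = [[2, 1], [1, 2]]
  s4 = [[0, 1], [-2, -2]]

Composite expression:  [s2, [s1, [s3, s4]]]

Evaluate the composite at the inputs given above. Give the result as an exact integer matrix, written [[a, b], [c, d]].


[s3, s4] = [[-3, -2], [2, 3]]
[s1, [s3, s4]] = [[-4, -12], [0, 4]]
[s2, [s1, [s3, s4]]] = [[-24, -40], [16, 24]]

[[-24, -40], [16, 24]]


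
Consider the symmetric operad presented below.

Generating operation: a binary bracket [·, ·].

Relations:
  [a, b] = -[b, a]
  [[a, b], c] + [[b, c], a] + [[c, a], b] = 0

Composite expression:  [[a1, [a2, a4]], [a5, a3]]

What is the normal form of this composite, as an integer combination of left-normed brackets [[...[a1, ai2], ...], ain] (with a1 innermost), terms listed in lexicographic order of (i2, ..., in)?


-[[[[a1, a2], a4], a3], a5] + [[[[a1, a2], a4], a5], a3] + [[[[a1, a4], a2], a3], a5] - [[[[a1, a4], a2], a5], a3]

Skip Jacobi rewriting: expand, keep a1-initial words, read off terms.
Composite bracket: [[a1, [a2, a4]], [a5, a3]]
Under [a, b] = ab - ba we get 16 signed associative words (2^4 = 16).
Collect the words opening with a1:
  the word a1a2a4a3a5 carries sign -1 and contributes -[[[[a1, a2], a4], a3], a5]
  the word a1a2a4a5a3 carries sign +1 and contributes +[[[[a1, a2], a4], a5], a3]
  the word a1a4a2a3a5 carries sign +1 and contributes +[[[[a1, a4], a2], a3], a5]
  the word a1a4a2a5a3 carries sign -1 and contributes -[[[[a1, a4], a2], a5], a3]


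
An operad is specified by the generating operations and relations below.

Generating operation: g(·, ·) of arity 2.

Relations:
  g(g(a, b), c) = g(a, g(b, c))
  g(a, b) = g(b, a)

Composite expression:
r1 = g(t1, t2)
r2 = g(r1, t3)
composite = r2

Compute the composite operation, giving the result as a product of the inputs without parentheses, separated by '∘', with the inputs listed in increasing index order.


t1 ∘ t2 ∘ t3


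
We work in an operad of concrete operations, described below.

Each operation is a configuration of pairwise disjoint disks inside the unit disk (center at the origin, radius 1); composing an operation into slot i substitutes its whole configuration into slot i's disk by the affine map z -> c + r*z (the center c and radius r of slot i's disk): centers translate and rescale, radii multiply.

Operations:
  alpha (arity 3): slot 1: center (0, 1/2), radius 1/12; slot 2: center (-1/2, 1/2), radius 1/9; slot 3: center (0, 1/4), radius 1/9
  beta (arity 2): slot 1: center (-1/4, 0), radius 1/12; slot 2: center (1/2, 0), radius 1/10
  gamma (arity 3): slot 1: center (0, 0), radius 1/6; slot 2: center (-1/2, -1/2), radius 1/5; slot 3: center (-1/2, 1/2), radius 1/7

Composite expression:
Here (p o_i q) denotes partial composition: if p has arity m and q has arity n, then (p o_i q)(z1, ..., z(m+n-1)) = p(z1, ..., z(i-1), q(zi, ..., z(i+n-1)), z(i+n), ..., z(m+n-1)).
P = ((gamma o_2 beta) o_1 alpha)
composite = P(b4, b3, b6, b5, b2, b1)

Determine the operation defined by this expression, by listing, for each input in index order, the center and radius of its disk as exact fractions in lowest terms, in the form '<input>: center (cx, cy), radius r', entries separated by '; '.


b1: center (-1/2, 1/2), radius 1/7; b2: center (-2/5, -1/2), radius 1/50; b3: center (-1/12, 1/12), radius 1/54; b4: center (0, 1/12), radius 1/72; b5: center (-11/20, -1/2), radius 1/60; b6: center (0, 1/24), radius 1/54

Only the slot chain above each b matters under gamma; compose those maps.
tracing b4 down its 2-map path: center (0, 1/12), radius 1/72
tracing b3 down its 2-map path: center (-1/12, 1/12), radius 1/54
tracing b6 down its 2-map path: center (0, 1/24), radius 1/54
tracing b5 down its 2-map path: center (-11/20, -1/2), radius 1/60
tracing b2 down its 2-map path: center (-2/5, -1/2), radius 1/50
tracing b1 down its 1-map path: center (-1/2, 1/2), radius 1/7


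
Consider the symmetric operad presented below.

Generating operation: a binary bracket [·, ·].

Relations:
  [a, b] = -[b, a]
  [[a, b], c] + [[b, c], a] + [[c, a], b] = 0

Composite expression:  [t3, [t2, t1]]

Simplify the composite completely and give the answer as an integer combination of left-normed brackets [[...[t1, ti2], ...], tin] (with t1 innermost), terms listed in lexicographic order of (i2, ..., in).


[[t1, t2], t3]

Skip Jacobi rewriting: expand, keep t1-initial words, read off terms.
Composite bracket: [t3, [t2, t1]]
Each bracket splits as ab - ba, giving 4 signed words (2^2 = 4).
Keep just the words that open with t1:
  t1t2t3 (sign +1) contributes +[[t1, t2], t3]


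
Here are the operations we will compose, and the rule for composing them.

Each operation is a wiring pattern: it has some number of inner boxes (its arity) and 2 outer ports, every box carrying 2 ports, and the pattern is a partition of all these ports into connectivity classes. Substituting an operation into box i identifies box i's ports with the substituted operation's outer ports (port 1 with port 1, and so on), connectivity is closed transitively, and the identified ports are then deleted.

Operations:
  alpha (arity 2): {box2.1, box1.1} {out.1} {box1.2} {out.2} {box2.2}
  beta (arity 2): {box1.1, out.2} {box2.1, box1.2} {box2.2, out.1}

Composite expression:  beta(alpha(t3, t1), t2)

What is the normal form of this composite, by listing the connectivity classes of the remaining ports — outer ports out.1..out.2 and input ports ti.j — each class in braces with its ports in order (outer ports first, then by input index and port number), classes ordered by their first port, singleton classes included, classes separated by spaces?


{out.1, t2.2} {out.2} {t1.1, t3.1} {t1.2} {t2.1} {t3.2}


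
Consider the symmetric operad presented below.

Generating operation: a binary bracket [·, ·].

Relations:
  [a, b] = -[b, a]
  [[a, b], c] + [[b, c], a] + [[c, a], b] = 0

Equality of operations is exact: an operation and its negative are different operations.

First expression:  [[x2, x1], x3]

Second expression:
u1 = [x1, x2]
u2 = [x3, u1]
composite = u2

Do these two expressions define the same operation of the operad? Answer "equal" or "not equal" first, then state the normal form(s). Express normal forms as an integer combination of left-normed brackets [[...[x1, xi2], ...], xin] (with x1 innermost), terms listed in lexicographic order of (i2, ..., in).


equal — both sides give -[[x1, x2], x3]

In normal form, the first expression is -[[x1, x2], x3]
In normal form, the second expression is -[[x1, x2], x3]
Same normal form: equal.


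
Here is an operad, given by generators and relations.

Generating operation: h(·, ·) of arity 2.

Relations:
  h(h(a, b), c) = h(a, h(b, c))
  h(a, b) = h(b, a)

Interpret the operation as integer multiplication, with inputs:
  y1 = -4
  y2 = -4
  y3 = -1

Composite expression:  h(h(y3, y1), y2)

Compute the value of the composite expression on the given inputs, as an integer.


h(y3, y1) = 4
h(h(y3, y1), y2) = -16

-16


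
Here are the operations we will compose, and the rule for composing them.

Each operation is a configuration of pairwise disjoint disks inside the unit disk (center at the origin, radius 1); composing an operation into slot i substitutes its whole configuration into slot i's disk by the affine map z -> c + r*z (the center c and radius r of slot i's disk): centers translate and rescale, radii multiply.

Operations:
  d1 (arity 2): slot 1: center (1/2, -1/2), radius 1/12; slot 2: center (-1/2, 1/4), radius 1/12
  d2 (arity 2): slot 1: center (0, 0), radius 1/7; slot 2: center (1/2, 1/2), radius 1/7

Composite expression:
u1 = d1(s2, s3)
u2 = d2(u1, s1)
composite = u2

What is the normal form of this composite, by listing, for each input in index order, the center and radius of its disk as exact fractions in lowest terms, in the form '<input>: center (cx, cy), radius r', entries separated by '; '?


Nesting under d2 composes maps z -> c + r*z down each s-path.
s2: after 2 affine steps, its disk has center (1/14, -1/14), radius 1/84
s3: after 2 affine steps, its disk has center (-1/14, 1/28), radius 1/84
s1: after 1 affine step, its disk has center (1/2, 1/2), radius 1/7

s1: center (1/2, 1/2), radius 1/7; s2: center (1/14, -1/14), radius 1/84; s3: center (-1/14, 1/28), radius 1/84


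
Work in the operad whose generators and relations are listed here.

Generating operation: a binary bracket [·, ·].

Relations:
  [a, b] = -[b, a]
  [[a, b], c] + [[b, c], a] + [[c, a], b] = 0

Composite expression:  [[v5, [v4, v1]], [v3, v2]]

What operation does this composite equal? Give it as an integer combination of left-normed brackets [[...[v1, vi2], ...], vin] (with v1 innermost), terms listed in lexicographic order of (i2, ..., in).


-[[[[v1, v4], v5], v2], v3] + [[[[v1, v4], v5], v3], v2]


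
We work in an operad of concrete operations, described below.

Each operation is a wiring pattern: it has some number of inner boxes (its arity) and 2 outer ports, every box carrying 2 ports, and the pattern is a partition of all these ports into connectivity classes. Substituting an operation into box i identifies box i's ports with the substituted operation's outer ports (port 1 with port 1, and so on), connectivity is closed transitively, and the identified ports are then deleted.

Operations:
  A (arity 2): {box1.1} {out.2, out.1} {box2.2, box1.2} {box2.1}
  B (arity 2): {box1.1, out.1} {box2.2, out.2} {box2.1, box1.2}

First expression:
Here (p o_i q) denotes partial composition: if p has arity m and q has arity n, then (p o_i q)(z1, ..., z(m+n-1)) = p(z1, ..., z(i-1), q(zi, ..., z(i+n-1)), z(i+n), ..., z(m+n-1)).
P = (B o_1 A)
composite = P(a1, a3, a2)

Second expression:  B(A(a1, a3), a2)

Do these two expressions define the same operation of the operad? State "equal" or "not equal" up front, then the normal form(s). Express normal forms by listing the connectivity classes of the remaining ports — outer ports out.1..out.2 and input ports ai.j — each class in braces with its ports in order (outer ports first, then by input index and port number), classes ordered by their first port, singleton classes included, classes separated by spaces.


equal — both sides give {out.1, a2.1} {out.2, a2.2} {a1.1} {a1.2, a3.2} {a3.1}


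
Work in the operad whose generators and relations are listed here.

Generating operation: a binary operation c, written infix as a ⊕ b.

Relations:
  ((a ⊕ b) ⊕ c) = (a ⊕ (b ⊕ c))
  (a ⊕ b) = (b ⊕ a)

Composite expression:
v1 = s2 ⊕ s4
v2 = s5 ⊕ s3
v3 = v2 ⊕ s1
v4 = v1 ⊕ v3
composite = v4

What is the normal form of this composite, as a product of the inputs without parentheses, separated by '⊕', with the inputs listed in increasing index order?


s1 ⊕ s2 ⊕ s3 ⊕ s4 ⊕ s5

Any arrangement under c is one operation, so sort the s-inputs.
(s2 ⊕ s4) reduces to s2 ⊕ s4
(s5 ⊕ s3) reduces to s5 ⊕ s3
((s5 ⊕ s3) ⊕ s1) reduces to s5 ⊕ s3 ⊕ s1
((s2 ⊕ s4) ⊕ ((s5 ⊕ s3) ⊕ s1)) reduces to s2 ⊕ s4 ⊕ s5 ⊕ s3 ⊕ s1
putting the inputs in ascending order: s1 ⊕ s2 ⊕ s3 ⊕ s4 ⊕ s5


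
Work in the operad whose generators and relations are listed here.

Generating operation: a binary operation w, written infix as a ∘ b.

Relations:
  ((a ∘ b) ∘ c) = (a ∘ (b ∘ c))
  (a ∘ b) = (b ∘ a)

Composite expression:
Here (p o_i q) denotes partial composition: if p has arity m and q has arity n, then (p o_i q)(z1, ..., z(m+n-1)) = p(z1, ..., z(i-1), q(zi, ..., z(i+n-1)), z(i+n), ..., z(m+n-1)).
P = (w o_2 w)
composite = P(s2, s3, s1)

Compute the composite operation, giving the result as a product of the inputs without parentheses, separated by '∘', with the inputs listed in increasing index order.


With w associative and commutative, the s-input set is all that matters.
(s3 ∘ s1) collapses to s3 ∘ s1
(s2 ∘ (s3 ∘ s1)) collapses to s2 ∘ s3 ∘ s1
reordering the factors by index: s1 ∘ s2 ∘ s3

s1 ∘ s2 ∘ s3


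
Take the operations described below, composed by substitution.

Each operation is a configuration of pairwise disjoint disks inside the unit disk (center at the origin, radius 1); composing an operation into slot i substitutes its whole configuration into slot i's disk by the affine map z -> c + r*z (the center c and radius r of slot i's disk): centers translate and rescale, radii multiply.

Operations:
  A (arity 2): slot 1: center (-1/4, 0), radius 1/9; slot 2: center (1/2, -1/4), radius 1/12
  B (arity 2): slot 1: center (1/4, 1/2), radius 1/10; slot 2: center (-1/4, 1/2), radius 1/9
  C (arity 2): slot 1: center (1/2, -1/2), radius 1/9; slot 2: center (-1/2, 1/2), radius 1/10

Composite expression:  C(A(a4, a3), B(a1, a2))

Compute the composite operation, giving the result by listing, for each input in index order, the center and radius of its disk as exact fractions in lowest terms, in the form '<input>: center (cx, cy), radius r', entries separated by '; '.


Nesting under C composes maps z -> c + r*z down each a-path.
a4 passes through 2 substitutions, ending at center (17/36, -1/2), radius 1/81
a3 passes through 2 substitutions, ending at center (5/9, -19/36), radius 1/108
a1 passes through 2 substitutions, ending at center (-19/40, 11/20), radius 1/100
a2 passes through 2 substitutions, ending at center (-21/40, 11/20), radius 1/90

a1: center (-19/40, 11/20), radius 1/100; a2: center (-21/40, 11/20), radius 1/90; a3: center (5/9, -19/36), radius 1/108; a4: center (17/36, -1/2), radius 1/81


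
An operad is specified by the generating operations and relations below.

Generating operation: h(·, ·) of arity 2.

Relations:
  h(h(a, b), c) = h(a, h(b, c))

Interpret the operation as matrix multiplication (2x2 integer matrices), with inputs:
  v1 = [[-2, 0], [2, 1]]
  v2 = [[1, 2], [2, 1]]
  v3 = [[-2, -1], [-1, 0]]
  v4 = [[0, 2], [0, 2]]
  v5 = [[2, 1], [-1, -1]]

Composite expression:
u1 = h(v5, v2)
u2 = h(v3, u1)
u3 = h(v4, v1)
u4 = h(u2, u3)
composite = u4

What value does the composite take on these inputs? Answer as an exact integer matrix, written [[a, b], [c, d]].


[[-48, -24], [-36, -18]]
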